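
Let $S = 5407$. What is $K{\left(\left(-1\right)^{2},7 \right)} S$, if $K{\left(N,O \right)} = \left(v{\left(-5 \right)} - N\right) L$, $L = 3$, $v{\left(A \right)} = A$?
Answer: $-97326$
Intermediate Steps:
$K{\left(N,O \right)} = -15 - 3 N$ ($K{\left(N,O \right)} = \left(-5 - N\right) 3 = -15 - 3 N$)
$K{\left(\left(-1\right)^{2},7 \right)} S = \left(-15 - 3 \left(-1\right)^{2}\right) 5407 = \left(-15 - 3\right) 5407 = \left(-18\right) 5407 = -97326$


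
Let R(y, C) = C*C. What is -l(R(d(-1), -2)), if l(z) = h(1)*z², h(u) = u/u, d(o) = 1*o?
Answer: -16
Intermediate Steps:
d(o) = o
R(y, C) = C²
h(u) = 1
l(z) = z² (l(z) = 1*z² = z²)
-l(R(d(-1), -2)) = -((-2)²)² = -1*4² = -1*16 = -16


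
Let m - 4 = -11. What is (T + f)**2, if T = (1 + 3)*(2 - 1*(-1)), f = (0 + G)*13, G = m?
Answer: 6241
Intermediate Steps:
m = -7 (m = 4 - 11 = -7)
G = -7
f = -91 (f = (0 - 7)*13 = -7*13 = -91)
T = 12 (T = 4*(2 + 1) = 4*3 = 12)
(T + f)**2 = (12 - 91)**2 = (-79)**2 = 6241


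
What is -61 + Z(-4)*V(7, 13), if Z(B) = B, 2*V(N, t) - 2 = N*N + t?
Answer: -189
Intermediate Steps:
V(N, t) = 1 + t/2 + N²/2 (V(N, t) = 1 + (N*N + t)/2 = 1 + (N² + t)/2 = 1 + (t + N²)/2 = 1 + (t/2 + N²/2) = 1 + t/2 + N²/2)
-61 + Z(-4)*V(7, 13) = -61 - 4*(1 + (½)*13 + (½)*7²) = -61 - 4*(1 + 13/2 + (½)*49) = -61 - 4*(1 + 13/2 + 49/2) = -61 - 4*32 = -61 - 128 = -189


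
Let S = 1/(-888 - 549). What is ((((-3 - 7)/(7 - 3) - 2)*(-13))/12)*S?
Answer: -13/3832 ≈ -0.0033925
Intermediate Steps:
S = -1/1437 (S = 1/(-1437) = -1/1437 ≈ -0.00069589)
((((-3 - 7)/(7 - 3) - 2)*(-13))/12)*S = ((((-3 - 7)/(7 - 3) - 2)*(-13))/12)*(-1/1437) = (((-10/4 - 2)*(-13))*(1/12))*(-1/1437) = (((-10*1/4 - 2)*(-13))*(1/12))*(-1/1437) = (((-5/2 - 2)*(-13))*(1/12))*(-1/1437) = (-9/2*(-13)*(1/12))*(-1/1437) = ((117/2)*(1/12))*(-1/1437) = (39/8)*(-1/1437) = -13/3832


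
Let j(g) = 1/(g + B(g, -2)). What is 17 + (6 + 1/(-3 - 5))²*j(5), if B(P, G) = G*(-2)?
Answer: 12001/576 ≈ 20.835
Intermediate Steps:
B(P, G) = -2*G
j(g) = 1/(4 + g) (j(g) = 1/(g - 2*(-2)) = 1/(g + 4) = 1/(4 + g))
17 + (6 + 1/(-3 - 5))²*j(5) = 17 + (6 + 1/(-3 - 5))²/(4 + 5) = 17 + (6 + 1/(-8))²/9 = 17 + (6 - ⅛)²*(⅑) = 17 + (47/8)²*(⅑) = 17 + (2209/64)*(⅑) = 17 + 2209/576 = 12001/576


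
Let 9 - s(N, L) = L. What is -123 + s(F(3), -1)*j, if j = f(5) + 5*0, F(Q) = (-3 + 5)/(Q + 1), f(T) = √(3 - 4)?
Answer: -123 + 10*I ≈ -123.0 + 10.0*I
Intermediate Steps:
f(T) = I (f(T) = √(-1) = I)
F(Q) = 2/(1 + Q)
j = I (j = I + 5*0 = I + 0 = I ≈ 1.0*I)
s(N, L) = 9 - L
-123 + s(F(3), -1)*j = -123 + (9 - 1*(-1))*I = -123 + (9 + 1)*I = -123 + 10*I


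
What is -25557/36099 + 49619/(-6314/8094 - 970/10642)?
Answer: -1836774096614971/32250489048 ≈ -56953.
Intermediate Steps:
-25557/36099 + 49619/(-6314/8094 - 970/10642) = -25557*1/36099 + 49619/(-6314*1/8094 - 970*1/10642) = -1217/1719 + 49619/(-3157/4047 - 485/5321) = -1217/1719 + 49619/(-18761192/21534087) = -1217/1719 + 49619*(-21534087/18761192) = -1217/1719 - 1068499862853/18761192 = -1836774096614971/32250489048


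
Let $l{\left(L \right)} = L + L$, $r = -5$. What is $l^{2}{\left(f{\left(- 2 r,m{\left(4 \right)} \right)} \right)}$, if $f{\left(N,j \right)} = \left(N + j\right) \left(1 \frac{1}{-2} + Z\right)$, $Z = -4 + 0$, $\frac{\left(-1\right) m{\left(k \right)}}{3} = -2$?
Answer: $20736$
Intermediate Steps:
$m{\left(k \right)} = 6$ ($m{\left(k \right)} = \left(-3\right) \left(-2\right) = 6$)
$Z = -4$
$f{\left(N,j \right)} = - \frac{9 N}{2} - \frac{9 j}{2}$ ($f{\left(N,j \right)} = \left(N + j\right) \left(1 \frac{1}{-2} - 4\right) = \left(N + j\right) \left(1 \left(- \frac{1}{2}\right) - 4\right) = \left(N + j\right) \left(- \frac{1}{2} - 4\right) = \left(N + j\right) \left(- \frac{9}{2}\right) = - \frac{9 N}{2} - \frac{9 j}{2}$)
$l{\left(L \right)} = 2 L$
$l^{2}{\left(f{\left(- 2 r,m{\left(4 \right)} \right)} \right)} = \left(2 \left(- \frac{9 \left(\left(-2\right) \left(-5\right)\right)}{2} - 27\right)\right)^{2} = \left(2 \left(\left(- \frac{9}{2}\right) 10 - 27\right)\right)^{2} = \left(2 \left(-45 - 27\right)\right)^{2} = \left(2 \left(-72\right)\right)^{2} = \left(-144\right)^{2} = 20736$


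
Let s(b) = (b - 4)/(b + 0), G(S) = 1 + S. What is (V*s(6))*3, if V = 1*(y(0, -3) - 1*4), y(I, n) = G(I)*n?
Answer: -7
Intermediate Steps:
s(b) = (-4 + b)/b
y(I, n) = n*(1 + I) (y(I, n) = (1 + I)*n = n*(1 + I))
V = -7 (V = 1*(-3*(1 + 0) - 1*4) = 1*(-3*1 - 4) = 1*(-3 - 4) = 1*(-7) = -7)
(V*s(6))*3 = -7*(-4 + 6)/6*3 = -7*2/6*3 = -7*⅓*3 = -7/3*3 = -7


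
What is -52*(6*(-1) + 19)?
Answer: -676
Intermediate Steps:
-52*(6*(-1) + 19) = -52*(-6 + 19) = -52*13 = -676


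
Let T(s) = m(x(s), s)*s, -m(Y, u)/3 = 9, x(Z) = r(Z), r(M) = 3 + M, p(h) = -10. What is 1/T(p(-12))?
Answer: 1/270 ≈ 0.0037037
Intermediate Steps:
x(Z) = 3 + Z
m(Y, u) = -27 (m(Y, u) = -3*9 = -27)
T(s) = -27*s
1/T(p(-12)) = 1/(-27*(-10)) = 1/270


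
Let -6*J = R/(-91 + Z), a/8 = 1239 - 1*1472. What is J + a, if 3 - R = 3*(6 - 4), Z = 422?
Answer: -1233967/662 ≈ -1864.0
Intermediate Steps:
R = -3 (R = 3 - 3*(6 - 4) = 3 - 3*2 = 3 - 1*6 = 3 - 6 = -3)
a = -1864 (a = 8*(1239 - 1*1472) = 8*(1239 - 1472) = 8*(-233) = -1864)
J = 1/662 (J = -(-1)/(2*(-91 + 422)) = -(-1)/(2*331) = -1/6*(-3/331) = 1/662 ≈ 0.0015106)
J + a = 1/662 - 1864 = -1233967/662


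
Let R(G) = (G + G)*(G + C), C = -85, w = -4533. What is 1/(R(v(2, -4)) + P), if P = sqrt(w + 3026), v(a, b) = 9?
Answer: -1368/1872931 - I*sqrt(1507)/1872931 ≈ -0.00073041 - 2.0727e-5*I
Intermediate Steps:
R(G) = 2*G*(-85 + G) (R(G) = (G + G)*(G - 85) = (2*G)*(-85 + G) = 2*G*(-85 + G))
P = I*sqrt(1507) (P = sqrt(-4533 + 3026) = sqrt(-1507) = I*sqrt(1507) ≈ 38.82*I)
1/(R(v(2, -4)) + P) = 1/(2*9*(-85 + 9) + I*sqrt(1507)) = 1/(2*9*(-76) + I*sqrt(1507)) = 1/(-1368 + I*sqrt(1507))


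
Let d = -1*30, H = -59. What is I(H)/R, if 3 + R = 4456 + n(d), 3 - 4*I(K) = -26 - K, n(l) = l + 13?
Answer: -15/8872 ≈ -0.0016907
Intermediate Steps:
d = -30
n(l) = 13 + l
I(K) = 29/4 + K/4 (I(K) = ¾ - (-26 - K)/4 = ¾ + (13/2 + K/4) = 29/4 + K/4)
R = 4436 (R = -3 + (4456 + (13 - 30)) = -3 + (4456 - 17) = -3 + 4439 = 4436)
I(H)/R = (29/4 + (¼)*(-59))/4436 = (29/4 - 59/4)*(1/4436) = -15/2*1/4436 = -15/8872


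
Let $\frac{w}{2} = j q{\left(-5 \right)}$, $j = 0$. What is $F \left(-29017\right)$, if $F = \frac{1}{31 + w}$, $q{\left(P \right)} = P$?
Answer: $- \frac{29017}{31} \approx -936.03$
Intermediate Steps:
$w = 0$ ($w = 2 \cdot 0 \left(-5\right) = 2 \cdot 0 = 0$)
$F = \frac{1}{31}$ ($F = \frac{1}{31 + 0} = \frac{1}{31} \approx 0.032258$)
$F \left(-29017\right) = \frac{1}{31} \left(-29017\right) = - \frac{29017}{31}$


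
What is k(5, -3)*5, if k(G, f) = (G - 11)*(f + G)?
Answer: -60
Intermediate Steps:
k(G, f) = (-11 + G)*(G + f)
k(5, -3)*5 = (5² - 11*5 - 11*(-3) + 5*(-3))*5 = (25 - 55 + 33 - 15)*5 = -12*5 = -60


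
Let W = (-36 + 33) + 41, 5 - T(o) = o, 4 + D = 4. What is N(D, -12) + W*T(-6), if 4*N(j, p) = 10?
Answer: 841/2 ≈ 420.50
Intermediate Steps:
D = 0 (D = -4 + 4 = 0)
T(o) = 5 - o
W = 38 (W = -3 + 41 = 38)
N(j, p) = 5/2 (N(j, p) = (1/4)*10 = 5/2)
N(D, -12) + W*T(-6) = 5/2 + 38*(5 - 1*(-6)) = 5/2 + 38*(5 + 6) = 5/2 + 38*11 = 5/2 + 418 = 841/2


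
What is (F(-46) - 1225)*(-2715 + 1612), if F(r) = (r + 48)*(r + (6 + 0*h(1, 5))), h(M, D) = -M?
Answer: 1439415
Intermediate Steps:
F(r) = (6 + r)*(48 + r) (F(r) = (r + 48)*(r + (6 + 0*(-1*1))) = (48 + r)*(r + (6 + 0*(-1))) = (48 + r)*(r + (6 + 0)) = (48 + r)*(r + 6) = (48 + r)*(6 + r) = (6 + r)*(48 + r))
(F(-46) - 1225)*(-2715 + 1612) = ((288 + (-46)**2 + 54*(-46)) - 1225)*(-2715 + 1612) = ((288 + 2116 - 2484) - 1225)*(-1103) = (-80 - 1225)*(-1103) = -1305*(-1103) = 1439415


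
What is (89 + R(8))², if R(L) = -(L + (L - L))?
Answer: 6561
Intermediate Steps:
R(L) = -L (R(L) = -(L + 0) = -L)
(89 + R(8))² = (89 - 1*8)² = (89 - 8)² = 81² = 6561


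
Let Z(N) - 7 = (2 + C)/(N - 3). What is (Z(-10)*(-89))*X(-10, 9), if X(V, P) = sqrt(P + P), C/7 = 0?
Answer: -23763*sqrt(2)/13 ≈ -2585.1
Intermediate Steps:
C = 0 (C = 7*0 = 0)
Z(N) = 7 + 2/(-3 + N) (Z(N) = 7 + (2 + 0)/(N - 3) = 7 + 2/(-3 + N))
X(V, P) = sqrt(2)*sqrt(P) (X(V, P) = sqrt(2*P) = sqrt(2)*sqrt(P))
(Z(-10)*(-89))*X(-10, 9) = (((-19 + 7*(-10))/(-3 - 10))*(-89))*(sqrt(2)*sqrt(9)) = (((-19 - 70)/(-13))*(-89))*(sqrt(2)*3) = (-1/13*(-89)*(-89))*(3*sqrt(2)) = ((89/13)*(-89))*(3*sqrt(2)) = -23763*sqrt(2)/13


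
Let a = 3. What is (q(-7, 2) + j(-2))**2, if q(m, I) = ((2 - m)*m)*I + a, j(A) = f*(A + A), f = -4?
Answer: 11449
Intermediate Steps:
j(A) = -8*A (j(A) = -4*(A + A) = -8*A)
q(m, I) = 3 + I*m*(2 - m) (q(m, I) = ((2 - m)*m)*I + 3 = (m*(2 - m))*I + 3 = I*m*(2 - m) + 3 = 3 + I*m*(2 - m))
(q(-7, 2) + j(-2))**2 = ((3 - 1*2*(-7)**2 + 2*2*(-7)) - 8*(-2))**2 = ((3 - 1*2*49 - 28) + 16)**2 = ((3 - 98 - 28) + 16)**2 = (-123 + 16)**2 = (-107)**2 = 11449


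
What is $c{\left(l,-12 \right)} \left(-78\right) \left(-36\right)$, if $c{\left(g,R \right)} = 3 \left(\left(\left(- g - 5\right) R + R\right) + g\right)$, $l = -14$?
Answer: $-1128816$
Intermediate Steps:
$c{\left(g,R \right)} = 3 R + 3 g + 3 R \left(-5 - g\right)$ ($c{\left(g,R \right)} = 3 \left(\left(\left(-5 - g\right) R + R\right) + g\right) = 3 \left(\left(R \left(-5 - g\right) + R\right) + g\right) = 3 \left(\left(R + R \left(-5 - g\right)\right) + g\right) = 3 \left(R + g + R \left(-5 - g\right)\right) = 3 R + 3 g + 3 R \left(-5 - g\right)$)
$c{\left(l,-12 \right)} \left(-78\right) \left(-36\right) = \left(\left(-12\right) \left(-12\right) + 3 \left(-14\right) - \left(-36\right) \left(-14\right)\right) \left(-78\right) \left(-36\right) = \left(144 - 42 - 504\right) \left(-78\right) \left(-36\right) = \left(-402\right) \left(-78\right) \left(-36\right) = 31356 \left(-36\right) = -1128816$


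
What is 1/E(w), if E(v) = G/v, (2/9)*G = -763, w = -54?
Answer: 12/763 ≈ 0.015727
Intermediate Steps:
G = -6867/2 (G = (9/2)*(-763) = -6867/2 ≈ -3433.5)
E(v) = -6867/(2*v)
1/E(w) = 1/(-6867/2/(-54)) = 1/(-6867/2*(-1/54)) = 1/(763/12) = 12/763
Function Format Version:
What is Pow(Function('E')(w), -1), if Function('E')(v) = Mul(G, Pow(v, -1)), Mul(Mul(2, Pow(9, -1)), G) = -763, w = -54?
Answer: Rational(12, 763) ≈ 0.015727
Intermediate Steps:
G = Rational(-6867, 2) (G = Mul(Rational(9, 2), -763) = Rational(-6867, 2) ≈ -3433.5)
Function('E')(v) = Mul(Rational(-6867, 2), Pow(v, -1))
Pow(Function('E')(w), -1) = Pow(Mul(Rational(-6867, 2), Pow(-54, -1)), -1) = Pow(Mul(Rational(-6867, 2), Rational(-1, 54)), -1) = Pow(Rational(763, 12), -1) = Rational(12, 763)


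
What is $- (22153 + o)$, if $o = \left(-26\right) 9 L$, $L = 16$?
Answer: $-18409$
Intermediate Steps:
$o = -3744$ ($o = \left(-26\right) 9 \cdot 16 = \left(-234\right) 16 = -3744$)
$- (22153 + o) = - (22153 - 3744) = \left(-1\right) 18409 = -18409$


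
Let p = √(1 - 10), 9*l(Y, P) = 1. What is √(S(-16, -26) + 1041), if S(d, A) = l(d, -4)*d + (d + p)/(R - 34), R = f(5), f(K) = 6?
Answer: √(1834196 - 189*I)/42 ≈ 32.246 - 0.0016613*I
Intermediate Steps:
l(Y, P) = ⅑ (l(Y, P) = (⅑)*1 = ⅑)
p = 3*I (p = √(-9) = 3*I ≈ 3.0*I)
R = 6
S(d, A) = -3*I/28 + 19*d/252 (S(d, A) = d/9 + (d + 3*I)/(6 - 34) = d/9 + (d + 3*I)/(-28) = d/9 + (d + 3*I)*(-1/28) = d/9 + (-3*I/28 - d/28) = -3*I/28 + 19*d/252)
√(S(-16, -26) + 1041) = √((-3*I/28 + (19/252)*(-16)) + 1041) = √((-3*I/28 - 76/63) + 1041) = √((-76/63 - 3*I/28) + 1041) = √(65507/63 - 3*I/28)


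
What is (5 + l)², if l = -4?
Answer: 1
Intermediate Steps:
(5 + l)² = (5 - 4)² = 1² = 1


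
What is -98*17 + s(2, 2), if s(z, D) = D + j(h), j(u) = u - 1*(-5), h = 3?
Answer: -1656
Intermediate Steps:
j(u) = 5 + u (j(u) = u + 5 = 5 + u)
s(z, D) = 8 + D (s(z, D) = D + (5 + 3) = D + 8 = 8 + D)
-98*17 + s(2, 2) = -98*17 + (8 + 2) = -1666 + 10 = -1656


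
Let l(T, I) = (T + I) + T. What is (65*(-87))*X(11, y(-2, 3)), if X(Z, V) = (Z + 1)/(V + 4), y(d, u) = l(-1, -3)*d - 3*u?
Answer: -13572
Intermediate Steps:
l(T, I) = I + 2*T (l(T, I) = (I + T) + T = I + 2*T)
y(d, u) = -5*d - 3*u (y(d, u) = (-3 + 2*(-1))*d - 3*u = (-3 - 2)*d - 3*u = -5*d - 3*u)
X(Z, V) = (1 + Z)/(4 + V)
(65*(-87))*X(11, y(-2, 3)) = (65*(-87))*((1 + 11)/(4 + (-5*(-2) - 3*3))) = -5655*12/(4 + (10 - 9)) = -5655*12/(4 + 1) = -5655*12/5 = -13572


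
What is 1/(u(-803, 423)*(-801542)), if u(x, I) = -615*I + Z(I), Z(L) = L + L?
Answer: 1/207839039058 ≈ 4.8114e-12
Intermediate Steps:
Z(L) = 2*L
u(x, I) = -613*I (u(x, I) = -615*I + 2*I = -613*I)
1/(u(-803, 423)*(-801542)) = 1/(-613*423*(-801542)) = -1/801542/(-259299) = -1/259299*(-1/801542) = 1/207839039058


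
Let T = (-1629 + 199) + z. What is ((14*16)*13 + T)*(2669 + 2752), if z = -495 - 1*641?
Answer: 1875666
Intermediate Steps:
z = -1136 (z = -495 - 641 = -1136)
T = -2566 (T = (-1629 + 199) - 1136 = -1430 - 1136 = -2566)
((14*16)*13 + T)*(2669 + 2752) = ((14*16)*13 - 2566)*(2669 + 2752) = (224*13 - 2566)*5421 = (2912 - 2566)*5421 = 346*5421 = 1875666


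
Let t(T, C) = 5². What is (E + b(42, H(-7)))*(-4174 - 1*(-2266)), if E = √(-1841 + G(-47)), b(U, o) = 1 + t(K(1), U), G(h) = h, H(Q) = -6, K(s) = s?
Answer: -49608 - 7632*I*√118 ≈ -49608.0 - 82905.0*I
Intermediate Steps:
t(T, C) = 25
b(U, o) = 26 (b(U, o) = 1 + 25 = 26)
E = 4*I*√118 (E = √(-1841 - 47) = √(-1888) = 4*I*√118 ≈ 43.451*I)
(E + b(42, H(-7)))*(-4174 - 1*(-2266)) = (4*I*√118 + 26)*(-4174 - 1*(-2266)) = (26 + 4*I*√118)*(-4174 + 2266) = (26 + 4*I*√118)*(-1908) = -49608 - 7632*I*√118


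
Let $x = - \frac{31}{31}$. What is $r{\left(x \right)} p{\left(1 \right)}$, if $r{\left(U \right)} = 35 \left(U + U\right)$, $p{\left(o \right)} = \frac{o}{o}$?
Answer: $-70$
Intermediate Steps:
$p{\left(o \right)} = 1$
$x = -1$ ($x = \left(-31\right) \frac{1}{31} = -1$)
$r{\left(U \right)} = 70 U$ ($r{\left(U \right)} = 35 \cdot 2 U = 70 U$)
$r{\left(x \right)} p{\left(1 \right)} = 70 \left(-1\right) 1 = \left(-70\right) 1 = -70$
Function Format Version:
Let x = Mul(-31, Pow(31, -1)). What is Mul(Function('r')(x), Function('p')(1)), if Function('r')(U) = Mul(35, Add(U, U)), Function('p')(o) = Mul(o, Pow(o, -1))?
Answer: -70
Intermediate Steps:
Function('p')(o) = 1
x = -1 (x = Mul(-31, Rational(1, 31)) = -1)
Function('r')(U) = Mul(70, U) (Function('r')(U) = Mul(35, Mul(2, U)) = Mul(70, U))
Mul(Function('r')(x), Function('p')(1)) = Mul(Mul(70, -1), 1) = Mul(-70, 1) = -70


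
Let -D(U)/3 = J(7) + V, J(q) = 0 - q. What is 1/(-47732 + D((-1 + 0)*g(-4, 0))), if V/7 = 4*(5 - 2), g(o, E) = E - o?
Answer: -1/47963 ≈ -2.0849e-5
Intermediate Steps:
J(q) = -q
V = 84 (V = 7*(4*(5 - 2)) = 7*(4*3) = 7*12 = 84)
D(U) = -231 (D(U) = -3*(-1*7 + 84) = -3*(-7 + 84) = -3*77 = -231)
1/(-47732 + D((-1 + 0)*g(-4, 0))) = 1/(-47732 - 231) = 1/(-47963) = -1/47963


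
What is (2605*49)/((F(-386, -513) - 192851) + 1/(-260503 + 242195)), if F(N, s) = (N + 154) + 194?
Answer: -2336924660/3531411813 ≈ -0.66175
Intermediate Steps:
F(N, s) = 348 + N (F(N, s) = (154 + N) + 194 = 348 + N)
(2605*49)/((F(-386, -513) - 192851) + 1/(-260503 + 242195)) = (2605*49)/(((348 - 386) - 192851) + 1/(-260503 + 242195)) = 127645/((-38 - 192851) + 1/(-18308)) = 127645/(-192889 - 1/18308) = 127645/(-3531411813/18308) = 127645*(-18308/3531411813) = -2336924660/3531411813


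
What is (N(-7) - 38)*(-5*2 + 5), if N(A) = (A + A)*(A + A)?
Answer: -790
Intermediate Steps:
N(A) = 4*A² (N(A) = (2*A)*(2*A) = 4*A²)
(N(-7) - 38)*(-5*2 + 5) = (4*(-7)² - 38)*(-5*2 + 5) = (4*49 - 38)*(-10 + 5) = (196 - 38)*(-5) = 158*(-5) = -790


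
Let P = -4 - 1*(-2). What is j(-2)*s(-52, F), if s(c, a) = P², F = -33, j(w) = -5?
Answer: -20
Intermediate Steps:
P = -2 (P = -4 + 2 = -2)
s(c, a) = 4 (s(c, a) = (-2)² = 4)
j(-2)*s(-52, F) = -5*4 = -20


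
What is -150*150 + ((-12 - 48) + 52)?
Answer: -22508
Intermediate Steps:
-150*150 + ((-12 - 48) + 52) = -22500 + (-60 + 52) = -22500 - 8 = -22508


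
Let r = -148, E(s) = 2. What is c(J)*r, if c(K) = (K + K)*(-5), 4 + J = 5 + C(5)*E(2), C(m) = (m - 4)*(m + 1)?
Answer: 19240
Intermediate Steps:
C(m) = (1 + m)*(-4 + m) (C(m) = (-4 + m)*(1 + m) = (1 + m)*(-4 + m))
J = 13 (J = -4 + (5 + (-4 + 5² - 3*5)*2) = -4 + (5 + (-4 + 25 - 15)*2) = -4 + (5 + 6*2) = -4 + (5 + 12) = -4 + 17 = 13)
c(K) = -10*K (c(K) = (2*K)*(-5) = -10*K)
c(J)*r = -10*13*(-148) = -130*(-148) = 19240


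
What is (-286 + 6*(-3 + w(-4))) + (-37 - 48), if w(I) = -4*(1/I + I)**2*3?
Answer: -3379/2 ≈ -1689.5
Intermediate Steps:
w(I) = -12*(I + 1/I)**2 (w(I) = -4*(I + 1/I)**2*3 = -12*(I + 1/I)**2)
(-286 + 6*(-3 + w(-4))) + (-37 - 48) = (-286 + 6*(-3 - 12*(1 + (-4)**2)**2/(-4)**2)) + (-37 - 48) = (-286 + 6*(-3 - 12*1/16*(1 + 16)**2)) - 85 = (-286 + 6*(-3 - 12*1/16*17**2)) - 85 = (-286 + 6*(-3 - 12*1/16*289)) - 85 = (-286 + 6*(-3 - 867/4)) - 85 = (-286 + 6*(-879/4)) - 85 = (-286 - 2637/2) - 85 = -3209/2 - 85 = -3379/2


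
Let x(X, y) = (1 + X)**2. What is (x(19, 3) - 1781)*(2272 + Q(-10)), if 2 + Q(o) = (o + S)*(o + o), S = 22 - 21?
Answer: -3383450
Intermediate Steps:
S = 1
Q(o) = -2 + 2*o*(1 + o) (Q(o) = -2 + (o + 1)*(o + o) = -2 + (1 + o)*(2*o) = -2 + 2*o*(1 + o))
(x(19, 3) - 1781)*(2272 + Q(-10)) = ((1 + 19)**2 - 1781)*(2272 + (-2 + 2*(-10) + 2*(-10)**2)) = (20**2 - 1781)*(2272 + (-2 - 20 + 2*100)) = (400 - 1781)*(2272 + (-2 - 20 + 200)) = -1381*(2272 + 178) = -1381*2450 = -3383450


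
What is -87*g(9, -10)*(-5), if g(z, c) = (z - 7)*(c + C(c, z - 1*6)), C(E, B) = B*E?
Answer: -34800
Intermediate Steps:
g(z, c) = (-7 + z)*(c + c*(-6 + z)) (g(z, c) = (z - 7)*(c + (z - 1*6)*c) = (-7 + z)*(c + (z - 6)*c) = (-7 + z)*(c + (-6 + z)*c) = (-7 + z)*(c + c*(-6 + z)))
-87*g(9, -10)*(-5) = -(-870)*(35 + 9² - 12*9)*(-5) = -(-870)*(35 + 81 - 108)*(-5) = -(-870)*8*(-5) = -87*(-80)*(-5) = 6960*(-5) = -34800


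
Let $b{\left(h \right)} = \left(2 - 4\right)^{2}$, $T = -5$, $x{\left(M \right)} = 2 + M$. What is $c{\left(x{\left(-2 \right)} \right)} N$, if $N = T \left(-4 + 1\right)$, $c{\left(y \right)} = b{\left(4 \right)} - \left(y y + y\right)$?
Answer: $60$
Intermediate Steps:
$b{\left(h \right)} = 4$ ($b{\left(h \right)} = \left(-2\right)^{2} = 4$)
$c{\left(y \right)} = 4 - y - y^{2}$ ($c{\left(y \right)} = 4 - \left(y y + y\right) = 4 - \left(y^{2} + y\right) = 4 - \left(y + y^{2}\right) = 4 - y - y^{2}$)
$N = 15$ ($N = - 5 \left(-4 + 1\right) = \left(-5\right) \left(-3\right) = 15$)
$c{\left(x{\left(-2 \right)} \right)} N = \left(4 - \left(2 - 2\right) - \left(2 - 2\right)^{2}\right) 15 = \left(4 - 0 - 0^{2}\right) 15 = \left(4 + 0 - 0\right) 15 = \left(4 + 0 + 0\right) 15 = 4 \cdot 15 = 60$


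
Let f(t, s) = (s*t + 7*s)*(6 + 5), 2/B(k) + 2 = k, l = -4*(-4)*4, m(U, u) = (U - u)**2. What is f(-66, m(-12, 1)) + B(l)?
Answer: -3400110/31 ≈ -1.0968e+5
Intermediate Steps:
l = 64 (l = 16*4 = 64)
B(k) = 2/(-2 + k)
f(t, s) = 77*s + 11*s*t (f(t, s) = (7*s + s*t)*11 = 77*s + 11*s*t)
f(-66, m(-12, 1)) + B(l) = 11*(-12 - 1*1)**2*(7 - 66) + 2/(-2 + 64) = 11*(-12 - 1)**2*(-59) + 2/62 = 11*(-13)**2*(-59) + 2*(1/62) = 11*169*(-59) + 1/31 = -109681 + 1/31 = -3400110/31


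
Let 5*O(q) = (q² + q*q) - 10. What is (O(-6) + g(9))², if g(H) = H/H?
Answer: 4489/25 ≈ 179.56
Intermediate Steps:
g(H) = 1
O(q) = -2 + 2*q²/5 (O(q) = ((q² + q*q) - 10)/5 = ((q² + q²) - 10)/5 = (2*q² - 10)/5 = (-10 + 2*q²)/5 = -2 + 2*q²/5)
(O(-6) + g(9))² = ((-2 + (⅖)*(-6)²) + 1)² = ((-2 + (⅖)*36) + 1)² = ((-2 + 72/5) + 1)² = (62/5 + 1)² = (67/5)² = 4489/25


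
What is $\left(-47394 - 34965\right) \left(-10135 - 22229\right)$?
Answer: $2665466676$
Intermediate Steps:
$\left(-47394 - 34965\right) \left(-10135 - 22229\right) = \left(-82359\right) \left(-32364\right) = 2665466676$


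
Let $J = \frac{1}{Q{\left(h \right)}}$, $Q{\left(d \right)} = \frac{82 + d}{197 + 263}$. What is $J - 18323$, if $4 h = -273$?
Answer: $- \frac{201185}{11} \approx -18290.0$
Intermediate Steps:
$h = - \frac{273}{4}$ ($h = \frac{1}{4} \left(-273\right) = - \frac{273}{4} \approx -68.25$)
$Q{\left(d \right)} = \frac{41}{230} + \frac{d}{460}$ ($Q{\left(d \right)} = \frac{82 + d}{460} = \left(82 + d\right) \frac{1}{460} = \frac{41}{230} + \frac{d}{460}$)
$J = \frac{368}{11}$ ($J = \frac{1}{\frac{41}{230} + \frac{1}{460} \left(- \frac{273}{4}\right)} = \frac{1}{\frac{41}{230} - \frac{273}{1840}} = \frac{1}{\frac{11}{368}} = \frac{368}{11} \approx 33.455$)
$J - 18323 = \frac{368}{11} - 18323 = - \frac{201185}{11}$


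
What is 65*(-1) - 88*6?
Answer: -593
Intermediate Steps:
65*(-1) - 88*6 = -65 - 528 = -593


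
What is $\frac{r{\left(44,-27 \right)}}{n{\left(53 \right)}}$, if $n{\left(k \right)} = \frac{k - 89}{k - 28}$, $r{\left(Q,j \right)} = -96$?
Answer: $\frac{200}{3} \approx 66.667$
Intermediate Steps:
$n{\left(k \right)} = \frac{-89 + k}{-28 + k}$
$\frac{r{\left(44,-27 \right)}}{n{\left(53 \right)}} = - \frac{96}{\frac{1}{-28 + 53} \left(-89 + 53\right)} = - \frac{96}{\frac{1}{25} \left(-36\right)} = - \frac{96}{- \frac{36}{25}} = \left(-96\right) \left(- \frac{25}{36}\right) = \frac{200}{3}$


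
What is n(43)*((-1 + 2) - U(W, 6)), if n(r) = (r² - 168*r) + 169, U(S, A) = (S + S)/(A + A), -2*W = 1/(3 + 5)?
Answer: -252491/48 ≈ -5260.2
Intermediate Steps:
W = -1/16 (W = -1/(2*(3 + 5)) = -½/8 = -½*⅛ = -1/16 ≈ -0.062500)
U(S, A) = S/A (U(S, A) = (2*S)/((2*A)) = (2*S)*(1/(2*A)) = S/A)
n(r) = 169 + r² - 168*r
n(43)*((-1 + 2) - U(W, 6)) = (169 + 43² - 168*43)*((-1 + 2) - (-1)/(16*6)) = (169 + 1849 - 7224)*(1 - (-1)/(16*6)) = -5206*(1 - 1*(-1/96)) = -5206*(1 + 1/96) = -5206*97/96 = -252491/48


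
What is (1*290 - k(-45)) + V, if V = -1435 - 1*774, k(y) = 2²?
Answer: -1923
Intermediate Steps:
k(y) = 4
V = -2209 (V = -1435 - 774 = -2209)
(1*290 - k(-45)) + V = (1*290 - 1*4) - 2209 = (290 - 4) - 2209 = 286 - 2209 = -1923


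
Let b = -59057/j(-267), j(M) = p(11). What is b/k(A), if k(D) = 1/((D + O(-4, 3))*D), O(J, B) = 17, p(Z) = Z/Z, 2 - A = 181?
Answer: -1712534886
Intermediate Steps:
A = -179 (A = 2 - 1*181 = 2 - 181 = -179)
p(Z) = 1
j(M) = 1
b = -59057 (b = -59057/1 = -59057*1 = -59057)
k(D) = 1/(D*(17 + D)) (k(D) = 1/((D + 17)*D) = 1/((17 + D)*D) = 1/(D*(17 + D)))
b/k(A) = -59057/(1/((-179)*(17 - 179))) = -59057/((-1/179/(-162))) = -59057/((-1/179*(-1/162))) = -59057/1/28998 = -59057*28998 = -1712534886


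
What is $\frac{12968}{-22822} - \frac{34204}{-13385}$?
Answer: $\frac{303513504}{152736235} \approx 1.9872$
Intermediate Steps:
$\frac{12968}{-22822} - \frac{34204}{-13385} = 12968 \left(- \frac{1}{22822}\right) - - \frac{34204}{13385} = - \frac{6484}{11411} + \frac{34204}{13385} = \frac{303513504}{152736235}$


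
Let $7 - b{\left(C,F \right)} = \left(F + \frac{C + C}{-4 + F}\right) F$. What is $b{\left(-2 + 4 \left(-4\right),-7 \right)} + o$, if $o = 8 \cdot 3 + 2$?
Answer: $\frac{76}{11} \approx 6.9091$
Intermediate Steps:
$b{\left(C,F \right)} = 7 - F \left(F + \frac{2 C}{-4 + F}\right)$ ($b{\left(C,F \right)} = 7 - \left(F + \frac{C + C}{-4 + F}\right) F = 7 - \left(F + \frac{2 C}{-4 + F}\right) F = 7 - F \left(F + \frac{2 C}{-4 + F}\right)$)
$o = 26$ ($o = 24 + 2 = 26$)
$b{\left(-2 + 4 \left(-4\right),-7 \right)} + o = \frac{-28 - \left(-7\right)^{3} + 4 \left(-7\right)^{2} + 7 \left(-7\right) - 2 \left(-2 + 4 \left(-4\right)\right) \left(-7\right)}{-4 - 7} + 26 = \frac{-28 - -343 + 4 \cdot 49 - 49 - 2 \left(-2 - 16\right) \left(-7\right)}{-11} + 26 = - \frac{-28 + 343 + 196 - 49 - \left(-36\right) \left(-7\right)}{11} + 26 = - \frac{-28 + 343 + 196 - 49 - 252}{11} + 26 = \left(- \frac{1}{11}\right) 210 + 26 = - \frac{210}{11} + 26 = \frac{76}{11}$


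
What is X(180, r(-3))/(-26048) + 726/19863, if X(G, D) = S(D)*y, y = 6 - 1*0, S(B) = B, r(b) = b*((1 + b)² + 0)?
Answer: 847541/21557976 ≈ 0.039315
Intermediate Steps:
r(b) = b*(1 + b)²
y = 6 (y = 6 + 0 = 6)
X(G, D) = 6*D (X(G, D) = D*6 = 6*D)
X(180, r(-3))/(-26048) + 726/19863 = (6*(-3*(1 - 3)²))/(-26048) + 726/19863 = (6*(-3*(-2)²))*(-1/26048) + 726*(1/19863) = (6*(-3*4))*(-1/26048) + 242/6621 = (6*(-12))*(-1/26048) + 242/6621 = -72*(-1/26048) + 242/6621 = 9/3256 + 242/6621 = 847541/21557976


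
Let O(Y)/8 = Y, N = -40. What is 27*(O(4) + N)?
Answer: -216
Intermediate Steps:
O(Y) = 8*Y
27*(O(4) + N) = 27*(8*4 - 40) = 27*(32 - 40) = 27*(-8) = -216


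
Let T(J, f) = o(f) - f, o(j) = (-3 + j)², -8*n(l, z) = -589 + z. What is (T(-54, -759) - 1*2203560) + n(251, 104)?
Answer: -12976771/8 ≈ -1.6221e+6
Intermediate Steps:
n(l, z) = 589/8 - z/8 (n(l, z) = -(-589 + z)/8 = 589/8 - z/8)
T(J, f) = (-3 + f)² - f
(T(-54, -759) - 1*2203560) + n(251, 104) = (((-3 - 759)² - 1*(-759)) - 1*2203560) + (589/8 - ⅛*104) = (((-762)² + 759) - 2203560) + (589/8 - 13) = ((580644 + 759) - 2203560) + 485/8 = (581403 - 2203560) + 485/8 = -1622157 + 485/8 = -12976771/8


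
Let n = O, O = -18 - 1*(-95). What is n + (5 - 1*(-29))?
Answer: 111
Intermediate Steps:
O = 77 (O = -18 + 95 = 77)
n = 77
n + (5 - 1*(-29)) = 77 + (5 - 1*(-29)) = 77 + (5 + 29) = 77 + 34 = 111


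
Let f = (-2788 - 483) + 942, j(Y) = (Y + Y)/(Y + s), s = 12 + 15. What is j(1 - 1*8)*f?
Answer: 16303/10 ≈ 1630.3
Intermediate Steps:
s = 27
j(Y) = 2*Y/(27 + Y) (j(Y) = (Y + Y)/(Y + 27) = (2*Y)/(27 + Y) = 2*Y/(27 + Y))
f = -2329 (f = -3271 + 942 = -2329)
j(1 - 1*8)*f = (2*(1 - 1*8)/(27 + (1 - 1*8)))*(-2329) = (2*(1 - 8)/(27 + (1 - 8)))*(-2329) = (2*(-7)/(27 - 7))*(-2329) = (2*(-7)/20)*(-2329) = (2*(-7)*(1/20))*(-2329) = -7/10*(-2329) = 16303/10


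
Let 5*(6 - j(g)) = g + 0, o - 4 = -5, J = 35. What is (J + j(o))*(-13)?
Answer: -2678/5 ≈ -535.60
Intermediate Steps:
o = -1 (o = 4 - 5 = -1)
j(g) = 6 - g/5 (j(g) = 6 - (g + 0)/5 = 6 - g/5)
(J + j(o))*(-13) = (35 + (6 - ⅕*(-1)))*(-13) = (35 + (6 + ⅕))*(-13) = (35 + 31/5)*(-13) = (206/5)*(-13) = -2678/5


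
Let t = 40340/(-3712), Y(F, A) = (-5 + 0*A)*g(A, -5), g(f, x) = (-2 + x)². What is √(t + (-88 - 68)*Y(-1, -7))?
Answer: 5*√82262734/232 ≈ 195.47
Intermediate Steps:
Y(F, A) = -245 (Y(F, A) = (-5 + 0*A)*(-2 - 5)² = (-5 + 0)*(-7)² = -5*49 = -245)
t = -10085/928 (t = 40340*(-1/3712) = -10085/928 ≈ -10.867)
√(t + (-88 - 68)*Y(-1, -7)) = √(-10085/928 + (-88 - 68)*(-245)) = √(-10085/928 - 156*(-245)) = √(-10085/928 + 38220) = √(35458075/928) = 5*√82262734/232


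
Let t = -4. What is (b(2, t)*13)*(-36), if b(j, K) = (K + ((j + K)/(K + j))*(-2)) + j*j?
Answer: 936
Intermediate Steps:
b(j, K) = -2 + K + j² (b(j, K) = (K + ((K + j)/(K + j))*(-2)) + j² = (K + 1*(-2)) + j² = (K - 2) + j² = (-2 + K) + j² = -2 + K + j²)
(b(2, t)*13)*(-36) = ((-2 - 4 + 2²)*13)*(-36) = ((-2 - 4 + 4)*13)*(-36) = -2*13*(-36) = -26*(-36) = 936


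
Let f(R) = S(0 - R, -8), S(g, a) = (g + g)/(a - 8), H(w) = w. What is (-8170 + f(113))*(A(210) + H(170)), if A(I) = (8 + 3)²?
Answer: -18986877/8 ≈ -2.3734e+6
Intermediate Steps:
S(g, a) = 2*g/(-8 + a) (S(g, a) = (2*g)/(-8 + a) = 2*g/(-8 + a))
f(R) = R/8 (f(R) = 2*(0 - R)/(-8 - 8) = 2*(-R)/(-16) = 2*(-R)*(-1/16) = R/8)
A(I) = 121 (A(I) = 11² = 121)
(-8170 + f(113))*(A(210) + H(170)) = (-8170 + (⅛)*113)*(121 + 170) = (-8170 + 113/8)*291 = -65247/8*291 = -18986877/8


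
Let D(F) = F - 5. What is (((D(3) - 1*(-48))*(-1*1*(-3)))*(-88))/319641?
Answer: -4048/106547 ≈ -0.037993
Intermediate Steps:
D(F) = -5 + F
(((D(3) - 1*(-48))*(-1*1*(-3)))*(-88))/319641 = ((((-5 + 3) - 1*(-48))*(-1*1*(-3)))*(-88))/319641 = (((-2 + 48)*(-1*(-3)))*(-88))*(1/319641) = ((46*3)*(-88))*(1/319641) = (138*(-88))*(1/319641) = -12144*1/319641 = -4048/106547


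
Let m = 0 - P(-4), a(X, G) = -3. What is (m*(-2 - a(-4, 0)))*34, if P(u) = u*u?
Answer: -544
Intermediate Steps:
P(u) = u²
m = -16 (m = 0 - 1*(-4)² = 0 - 1*16 = 0 - 16 = -16)
(m*(-2 - a(-4, 0)))*34 = -16*(-2 - 1*(-3))*34 = -16*(-2 + 3)*34 = -16*1*34 = -16*34 = -544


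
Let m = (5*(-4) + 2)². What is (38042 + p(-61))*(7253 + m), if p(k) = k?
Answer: 287782037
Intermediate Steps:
m = 324 (m = (-20 + 2)² = (-18)² = 324)
(38042 + p(-61))*(7253 + m) = (38042 - 61)*(7253 + 324) = 37981*7577 = 287782037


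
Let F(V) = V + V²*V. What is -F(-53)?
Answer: 148930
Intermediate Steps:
F(V) = V + V³
-F(-53) = -(-53 + (-53)³) = -(-53 - 148877) = -1*(-148930) = 148930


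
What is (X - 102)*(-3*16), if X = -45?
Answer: 7056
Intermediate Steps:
(X - 102)*(-3*16) = (-45 - 102)*(-3*16) = -147*(-48) = 7056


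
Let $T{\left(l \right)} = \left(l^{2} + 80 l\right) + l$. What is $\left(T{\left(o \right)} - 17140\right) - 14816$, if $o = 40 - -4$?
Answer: $-26456$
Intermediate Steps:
$o = 44$ ($o = 40 + 4 = 44$)
$T{\left(l \right)} = l^{2} + 81 l$
$\left(T{\left(o \right)} - 17140\right) - 14816 = \left(44 \left(81 + 44\right) - 17140\right) - 14816 = \left(44 \cdot 125 - 17140\right) - 14816 = \left(5500 - 17140\right) - 14816 = -11640 - 14816 = -26456$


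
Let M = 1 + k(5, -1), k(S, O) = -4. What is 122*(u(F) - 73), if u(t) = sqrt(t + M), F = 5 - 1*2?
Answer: -8906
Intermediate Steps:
F = 3 (F = 5 - 2 = 3)
M = -3 (M = 1 - 4 = -3)
u(t) = sqrt(-3 + t) (u(t) = sqrt(t - 3) = sqrt(-3 + t))
122*(u(F) - 73) = 122*(sqrt(-3 + 3) - 73) = 122*(sqrt(0) - 73) = 122*(0 - 73) = 122*(-73) = -8906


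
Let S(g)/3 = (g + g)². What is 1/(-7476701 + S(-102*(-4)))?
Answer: -1/5479133 ≈ -1.8251e-7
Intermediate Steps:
S(g) = 12*g² (S(g) = 3*(g + g)² = 3*(2*g)² = 3*(4*g²) = 12*g²)
1/(-7476701 + S(-102*(-4))) = 1/(-7476701 + 12*(-102*(-4))²) = 1/(-7476701 + 12*408²) = 1/(-7476701 + 12*166464) = 1/(-7476701 + 1997568) = 1/(-5479133) = -1/5479133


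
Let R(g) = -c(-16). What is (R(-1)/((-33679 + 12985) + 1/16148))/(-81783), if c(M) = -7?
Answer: 113036/27329156125713 ≈ 4.1361e-9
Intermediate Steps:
R(g) = 7 (R(g) = -1*(-7) = 7)
(R(-1)/((-33679 + 12985) + 1/16148))/(-81783) = (7/((-33679 + 12985) + 1/16148))/(-81783) = (7/(-20694 + 1/16148))*(-1/81783) = (7/(-334166711/16148))*(-1/81783) = (7*(-16148/334166711))*(-1/81783) = -113036/334166711*(-1/81783) = 113036/27329156125713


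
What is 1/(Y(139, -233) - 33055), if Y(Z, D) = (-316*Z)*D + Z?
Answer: 1/10201376 ≈ 9.8026e-8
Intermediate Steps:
Y(Z, D) = Z - 316*D*Z (Y(Z, D) = -316*D*Z + Z = Z - 316*D*Z)
1/(Y(139, -233) - 33055) = 1/(139*(1 - 316*(-233)) - 33055) = 1/(139*(1 + 73628) - 33055) = 1/(139*73629 - 33055) = 1/(10234431 - 33055) = 1/10201376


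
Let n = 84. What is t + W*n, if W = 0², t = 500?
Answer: 500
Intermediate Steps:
W = 0
t + W*n = 500 + 0*84 = 500 + 0 = 500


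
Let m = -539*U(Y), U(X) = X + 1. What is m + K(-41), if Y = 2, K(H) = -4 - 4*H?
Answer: -1457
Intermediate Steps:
U(X) = 1 + X
m = -1617 (m = -539*(1 + 2) = -539*3 = -1617)
m + K(-41) = -1617 + (-4 - 4*(-41)) = -1617 + (-4 + 164) = -1617 + 160 = -1457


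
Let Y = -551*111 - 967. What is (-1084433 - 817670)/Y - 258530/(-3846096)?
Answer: 458233293233/14934390768 ≈ 30.683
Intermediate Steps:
Y = -62128 (Y = -61161 - 967 = -62128)
(-1084433 - 817670)/Y - 258530/(-3846096) = (-1084433 - 817670)/(-62128) - 258530/(-3846096) = -1902103*(-1/62128) - 258530*(-1/3846096) = 1902103/62128 + 129265/1923048 = 458233293233/14934390768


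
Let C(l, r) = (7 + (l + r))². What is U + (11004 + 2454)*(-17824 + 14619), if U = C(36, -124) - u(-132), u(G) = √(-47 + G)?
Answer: -43126329 - I*√179 ≈ -4.3126e+7 - 13.379*I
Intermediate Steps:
C(l, r) = (7 + l + r)²
U = 6561 - I*√179 (U = (7 + 36 - 124)² - √(-47 - 132) = (-81)² - √(-179) = 6561 - I*√179 ≈ 6561.0 - 13.379*I)
U + (11004 + 2454)*(-17824 + 14619) = (6561 - I*√179) + (11004 + 2454)*(-17824 + 14619) = (6561 - I*√179) + 13458*(-3205) = (6561 - I*√179) - 43132890 = -43126329 - I*√179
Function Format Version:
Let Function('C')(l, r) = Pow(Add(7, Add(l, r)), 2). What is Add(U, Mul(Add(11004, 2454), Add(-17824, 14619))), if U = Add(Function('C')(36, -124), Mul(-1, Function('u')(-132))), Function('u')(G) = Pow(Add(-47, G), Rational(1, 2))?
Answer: Add(-43126329, Mul(-1, I, Pow(179, Rational(1, 2)))) ≈ Add(-4.3126e+7, Mul(-13.379, I))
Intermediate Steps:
Function('C')(l, r) = Pow(Add(7, l, r), 2)
U = Add(6561, Mul(-1, I, Pow(179, Rational(1, 2)))) (U = Add(Pow(Add(7, 36, -124), 2), Mul(-1, Pow(Add(-47, -132), Rational(1, 2)))) = Add(Pow(-81, 2), Mul(-1, Pow(-179, Rational(1, 2)))) = Add(6561, Mul(-1, Mul(I, Pow(179, Rational(1, 2))))) = Add(6561, Mul(-1, I, Pow(179, Rational(1, 2)))) ≈ Add(6561.0, Mul(-13.379, I)))
Add(U, Mul(Add(11004, 2454), Add(-17824, 14619))) = Add(Add(6561, Mul(-1, I, Pow(179, Rational(1, 2)))), Mul(Add(11004, 2454), Add(-17824, 14619))) = Add(Add(6561, Mul(-1, I, Pow(179, Rational(1, 2)))), Mul(13458, -3205)) = Add(Add(6561, Mul(-1, I, Pow(179, Rational(1, 2)))), -43132890) = Add(-43126329, Mul(-1, I, Pow(179, Rational(1, 2))))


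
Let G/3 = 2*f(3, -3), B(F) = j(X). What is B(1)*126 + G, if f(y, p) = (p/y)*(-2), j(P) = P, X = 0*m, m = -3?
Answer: 12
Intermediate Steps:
X = 0 (X = 0*(-3) = 0)
B(F) = 0
f(y, p) = -2*p/y
G = 12 (G = 3*(2*(-2*(-3)/3)) = 3*(2*(-2*(-3)*⅓)) = 3*(2*2) = 3*4 = 12)
B(1)*126 + G = 0*126 + 12 = 0 + 12 = 12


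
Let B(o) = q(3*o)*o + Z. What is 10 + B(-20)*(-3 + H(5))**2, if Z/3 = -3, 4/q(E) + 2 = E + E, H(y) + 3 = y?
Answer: 101/61 ≈ 1.6557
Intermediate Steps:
H(y) = -3 + y
q(E) = 4/(-2 + 2*E) (q(E) = 4/(-2 + (E + E)) = 4/(-2 + 2*E))
Z = -9 (Z = 3*(-3) = -9)
B(o) = -9 + 2*o/(-1 + 3*o) (B(o) = (2/(-1 + 3*o))*o - 9 = 2*o/(-1 + 3*o) - 9 = -9 + 2*o/(-1 + 3*o))
10 + B(-20)*(-3 + H(5))**2 = 10 + ((9 - 25*(-20))/(-1 + 3*(-20)))*(-3 + (-3 + 5))**2 = 10 + ((9 + 500)/(-1 - 60))*(-3 + 2)**2 = 10 + (509/(-61))*(-1)**2 = 10 - 1/61*509*1 = 10 - 509/61*1 = 10 - 509/61 = 101/61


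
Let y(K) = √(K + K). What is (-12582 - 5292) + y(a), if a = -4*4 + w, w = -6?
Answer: -17874 + 2*I*√11 ≈ -17874.0 + 6.6332*I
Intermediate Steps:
a = -22 (a = -4*4 - 6 = -16 - 6 = -22)
y(K) = √2*√K (y(K) = √(2*K) = √2*√K)
(-12582 - 5292) + y(a) = (-12582 - 5292) + √2*√(-22) = -17874 + √2*(I*√22) = -17874 + 2*I*√11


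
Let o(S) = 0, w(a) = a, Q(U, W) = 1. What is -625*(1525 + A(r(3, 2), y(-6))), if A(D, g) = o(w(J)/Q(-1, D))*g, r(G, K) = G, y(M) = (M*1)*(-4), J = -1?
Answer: -953125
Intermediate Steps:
y(M) = -4*M (y(M) = M*(-4) = -4*M)
A(D, g) = 0 (A(D, g) = 0*g = 0)
-625*(1525 + A(r(3, 2), y(-6))) = -625*(1525 + 0) = -625*1525 = -953125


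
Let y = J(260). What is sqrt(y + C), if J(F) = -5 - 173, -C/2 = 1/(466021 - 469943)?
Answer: I*sqrt(684500777)/1961 ≈ 13.342*I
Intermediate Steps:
C = 1/1961 (C = -2/(466021 - 469943) = -2/(-3922) = -2*(-1/3922) = 1/1961 ≈ 0.00050994)
J(F) = -178
y = -178
sqrt(y + C) = sqrt(-178 + 1/1961) = sqrt(-349057/1961) = I*sqrt(684500777)/1961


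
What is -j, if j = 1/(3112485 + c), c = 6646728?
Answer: -1/9759213 ≈ -1.0247e-7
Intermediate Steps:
j = 1/9759213 (j = 1/(3112485 + 6646728) = 1/9759213 ≈ 1.0247e-7)
-j = -1*1/9759213 = -1/9759213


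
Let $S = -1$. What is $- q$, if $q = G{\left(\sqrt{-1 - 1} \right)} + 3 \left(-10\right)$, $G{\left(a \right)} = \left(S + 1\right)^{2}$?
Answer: $30$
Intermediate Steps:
$G{\left(a \right)} = 0$ ($G{\left(a \right)} = \left(-1 + 1\right)^{2} = 0^{2} = 0$)
$q = -30$ ($q = 0 + 3 \left(-10\right) = 0 - 30 = -30$)
$- q = \left(-1\right) \left(-30\right) = 30$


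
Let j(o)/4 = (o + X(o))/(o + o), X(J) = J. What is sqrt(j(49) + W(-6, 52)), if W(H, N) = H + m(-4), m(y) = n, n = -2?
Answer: 2*I ≈ 2.0*I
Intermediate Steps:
m(y) = -2
W(H, N) = -2 + H (W(H, N) = H - 2 = -2 + H)
j(o) = 4 (j(o) = 4*((o + o)/(o + o)) = 4*((2*o)/((2*o))) = 4*((2*o)*(1/(2*o))) = 4*1 = 4)
sqrt(j(49) + W(-6, 52)) = sqrt(4 + (-2 - 6)) = sqrt(4 - 8) = sqrt(-4) = 2*I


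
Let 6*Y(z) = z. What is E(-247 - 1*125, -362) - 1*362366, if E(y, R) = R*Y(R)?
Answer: -1021576/3 ≈ -3.4053e+5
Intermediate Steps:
Y(z) = z/6
E(y, R) = R²/6 (E(y, R) = R*(R/6) = R²/6)
E(-247 - 1*125, -362) - 1*362366 = (⅙)*(-362)² - 1*362366 = (⅙)*131044 - 362366 = 65522/3 - 362366 = -1021576/3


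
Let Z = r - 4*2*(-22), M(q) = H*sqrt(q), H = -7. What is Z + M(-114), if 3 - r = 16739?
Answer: -16560 - 7*I*sqrt(114) ≈ -16560.0 - 74.74*I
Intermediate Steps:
r = -16736 (r = 3 - 1*16739 = 3 - 16739 = -16736)
M(q) = -7*sqrt(q)
Z = -16560 (Z = -16736 - 4*2*(-22) = -16736 - 8*(-22) = -16736 + 176 = -16560)
Z + M(-114) = -16560 - 7*I*sqrt(114)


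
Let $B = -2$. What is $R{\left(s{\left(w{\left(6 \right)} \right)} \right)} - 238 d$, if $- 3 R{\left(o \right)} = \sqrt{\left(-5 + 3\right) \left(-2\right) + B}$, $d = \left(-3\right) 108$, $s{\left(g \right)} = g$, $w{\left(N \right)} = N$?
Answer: $77112 - \frac{\sqrt{2}}{3} \approx 77112.0$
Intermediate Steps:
$d = -324$
$R{\left(o \right)} = - \frac{\sqrt{2}}{3}$ ($R{\left(o \right)} = - \frac{\sqrt{\left(-5 + 3\right) \left(-2\right) - 2}}{3} = - \frac{\sqrt{\left(-2\right) \left(-2\right) - 2}}{3} = - \frac{\sqrt{4 - 2}}{3} = - \frac{\sqrt{2}}{3}$)
$R{\left(s{\left(w{\left(6 \right)} \right)} \right)} - 238 d = - \frac{\sqrt{2}}{3} - -77112 = - \frac{\sqrt{2}}{3} + 77112 = 77112 - \frac{\sqrt{2}}{3}$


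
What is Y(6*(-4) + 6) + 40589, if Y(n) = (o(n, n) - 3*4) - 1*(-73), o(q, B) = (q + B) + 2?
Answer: 40616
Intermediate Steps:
o(q, B) = 2 + B + q (o(q, B) = (B + q) + 2 = 2 + B + q)
Y(n) = 63 + 2*n (Y(n) = ((2 + n + n) - 3*4) - 1*(-73) = ((2 + 2*n) - 12) + 73 = (-10 + 2*n) + 73 = 63 + 2*n)
Y(6*(-4) + 6) + 40589 = (63 + 2*(6*(-4) + 6)) + 40589 = (63 + 2*(-24 + 6)) + 40589 = (63 + 2*(-18)) + 40589 = (63 - 36) + 40589 = 27 + 40589 = 40616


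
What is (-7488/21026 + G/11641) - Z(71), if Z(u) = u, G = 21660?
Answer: -8504982467/122381833 ≈ -69.495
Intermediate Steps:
(-7488/21026 + G/11641) - Z(71) = (-7488/21026 + 21660/11641) - 1*71 = (-7488*1/21026 + 21660*(1/11641)) - 71 = (-3744/10513 + 21660/11641) - 71 = 184127676/122381833 - 71 = -8504982467/122381833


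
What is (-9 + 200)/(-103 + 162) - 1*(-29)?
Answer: 1902/59 ≈ 32.237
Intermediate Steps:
(-9 + 200)/(-103 + 162) - 1*(-29) = 191/59 + 29 = 1902/59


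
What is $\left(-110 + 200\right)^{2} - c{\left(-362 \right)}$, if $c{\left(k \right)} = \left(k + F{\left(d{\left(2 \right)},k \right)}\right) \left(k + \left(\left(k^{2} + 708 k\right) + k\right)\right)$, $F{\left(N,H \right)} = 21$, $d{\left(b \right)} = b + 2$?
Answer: $-42949716$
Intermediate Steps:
$d{\left(b \right)} = 2 + b$
$c{\left(k \right)} = \left(21 + k\right) \left(k^{2} + 710 k\right)$ ($c{\left(k \right)} = \left(k + 21\right) \left(k + \left(\left(k^{2} + 708 k\right) + k\right)\right) = \left(21 + k\right) \left(k + \left(k^{2} + 709 k\right)\right) = \left(21 + k\right) \left(k^{2} + 710 k\right)$)
$\left(-110 + 200\right)^{2} - c{\left(-362 \right)} = \left(-110 + 200\right)^{2} - - 362 \left(14910 + \left(-362\right)^{2} + 731 \left(-362\right)\right) = 90^{2} - - 362 \left(14910 + 131044 - 264622\right) = 8100 - \left(-362\right) \left(-118668\right) = 8100 - 42957816 = -42949716$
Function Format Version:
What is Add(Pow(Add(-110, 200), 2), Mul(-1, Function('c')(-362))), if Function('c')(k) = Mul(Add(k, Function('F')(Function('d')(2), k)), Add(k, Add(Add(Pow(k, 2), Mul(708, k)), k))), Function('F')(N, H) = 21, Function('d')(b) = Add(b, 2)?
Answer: -42949716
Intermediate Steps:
Function('d')(b) = Add(2, b)
Function('c')(k) = Mul(Add(21, k), Add(Pow(k, 2), Mul(710, k))) (Function('c')(k) = Mul(Add(k, 21), Add(k, Add(Add(Pow(k, 2), Mul(708, k)), k))) = Mul(Add(21, k), Add(k, Add(Pow(k, 2), Mul(709, k)))) = Mul(Add(21, k), Add(Pow(k, 2), Mul(710, k))))
Add(Pow(Add(-110, 200), 2), Mul(-1, Function('c')(-362))) = Add(Pow(Add(-110, 200), 2), Mul(-1, Mul(-362, Add(14910, Pow(-362, 2), Mul(731, -362))))) = Add(Pow(90, 2), Mul(-1, Mul(-362, Add(14910, 131044, -264622)))) = Add(8100, Mul(-1, Mul(-362, -118668))) = Add(8100, Mul(-1, 42957816)) = Add(8100, -42957816) = -42949716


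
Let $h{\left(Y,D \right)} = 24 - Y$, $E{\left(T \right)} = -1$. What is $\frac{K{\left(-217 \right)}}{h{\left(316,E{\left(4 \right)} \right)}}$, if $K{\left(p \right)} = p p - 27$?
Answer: $- \frac{23531}{146} \approx -161.17$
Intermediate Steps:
$K{\left(p \right)} = -27 + p^{2}$ ($K{\left(p \right)} = p^{2} - 27 = -27 + p^{2}$)
$\frac{K{\left(-217 \right)}}{h{\left(316,E{\left(4 \right)} \right)}} = \frac{-27 + \left(-217\right)^{2}}{24 - 316} = \frac{-27 + 47089}{24 - 316} = \frac{47062}{-292} = 47062 \left(- \frac{1}{292}\right) = - \frac{23531}{146}$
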